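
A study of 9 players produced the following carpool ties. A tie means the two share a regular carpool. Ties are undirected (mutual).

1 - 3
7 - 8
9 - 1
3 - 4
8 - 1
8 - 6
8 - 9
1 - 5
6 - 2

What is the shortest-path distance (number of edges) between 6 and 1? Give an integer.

One shortest route is 6 – 8 – 1, which uses 2 edges, and 6 and 1 are not directly tied, so nothing shorter exists. So d(6,1) = 2.

2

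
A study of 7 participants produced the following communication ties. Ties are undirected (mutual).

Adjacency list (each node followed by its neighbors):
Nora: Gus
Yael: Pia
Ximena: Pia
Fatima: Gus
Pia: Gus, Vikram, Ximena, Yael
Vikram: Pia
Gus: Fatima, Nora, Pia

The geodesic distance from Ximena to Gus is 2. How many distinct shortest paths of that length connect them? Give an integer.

The shortest distance is 2, and the only length-2 path is Ximena–Pia–Gus. So there is exactly 1 shortest path.

1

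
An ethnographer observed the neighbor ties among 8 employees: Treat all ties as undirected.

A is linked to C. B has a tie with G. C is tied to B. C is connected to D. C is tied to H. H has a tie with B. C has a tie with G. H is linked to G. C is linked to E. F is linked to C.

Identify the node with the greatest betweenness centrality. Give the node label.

C

Unnormalized betweenness of each node: A:0, B:0, C:18, D:0, E:0, F:0, G:0, H:0.
C has the largest value, 18, making it the main broker — the node through which the most shortest paths run.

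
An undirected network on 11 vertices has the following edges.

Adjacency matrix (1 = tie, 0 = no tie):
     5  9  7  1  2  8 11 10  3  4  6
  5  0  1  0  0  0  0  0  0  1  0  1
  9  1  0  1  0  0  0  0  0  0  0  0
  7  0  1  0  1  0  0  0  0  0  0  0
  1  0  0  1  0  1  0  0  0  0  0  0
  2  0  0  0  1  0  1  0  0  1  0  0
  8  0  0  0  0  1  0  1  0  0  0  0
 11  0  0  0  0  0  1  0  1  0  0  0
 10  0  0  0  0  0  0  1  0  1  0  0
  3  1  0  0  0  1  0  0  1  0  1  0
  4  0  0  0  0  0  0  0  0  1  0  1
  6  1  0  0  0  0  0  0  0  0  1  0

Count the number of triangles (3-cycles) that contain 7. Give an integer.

7's neighbors are 1 and 9, but none of them are tied to each other, so no triangle contains 7.

0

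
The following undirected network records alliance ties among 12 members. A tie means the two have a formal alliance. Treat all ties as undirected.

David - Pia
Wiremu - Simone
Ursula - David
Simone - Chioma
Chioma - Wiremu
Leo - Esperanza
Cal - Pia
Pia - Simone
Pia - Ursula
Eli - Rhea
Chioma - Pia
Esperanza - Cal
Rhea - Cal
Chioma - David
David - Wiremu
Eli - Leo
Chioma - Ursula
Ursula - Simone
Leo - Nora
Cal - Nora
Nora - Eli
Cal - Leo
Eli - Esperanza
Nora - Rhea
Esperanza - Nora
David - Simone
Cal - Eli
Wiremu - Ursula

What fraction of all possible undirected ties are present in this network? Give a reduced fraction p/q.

14/33

There are 28 edges and 12 nodes, so the maximum possible is C(12,2) = 66.
Density = 28/66 = 14/33.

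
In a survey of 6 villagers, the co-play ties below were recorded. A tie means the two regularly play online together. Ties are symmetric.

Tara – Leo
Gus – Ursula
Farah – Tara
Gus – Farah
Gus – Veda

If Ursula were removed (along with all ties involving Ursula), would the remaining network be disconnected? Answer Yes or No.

No

Even without Ursula, every remaining node can still reach every other (the residual graph is connected), so Ursula is not a cut vertex.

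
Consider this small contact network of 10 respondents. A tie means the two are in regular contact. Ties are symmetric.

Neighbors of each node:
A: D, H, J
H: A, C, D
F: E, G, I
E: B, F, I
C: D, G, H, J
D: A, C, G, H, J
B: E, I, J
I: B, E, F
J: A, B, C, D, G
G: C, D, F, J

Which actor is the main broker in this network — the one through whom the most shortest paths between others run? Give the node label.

Unnormalized betweenness of each node: A:16/15, B:36/5, C:37/15, D:19/5, E:1/2, F:24/5, G:39/5, H:1/3, I:1/2, J:173/15.
J has the largest value, 173/15, making it the main broker — the node through which the most shortest paths run.

J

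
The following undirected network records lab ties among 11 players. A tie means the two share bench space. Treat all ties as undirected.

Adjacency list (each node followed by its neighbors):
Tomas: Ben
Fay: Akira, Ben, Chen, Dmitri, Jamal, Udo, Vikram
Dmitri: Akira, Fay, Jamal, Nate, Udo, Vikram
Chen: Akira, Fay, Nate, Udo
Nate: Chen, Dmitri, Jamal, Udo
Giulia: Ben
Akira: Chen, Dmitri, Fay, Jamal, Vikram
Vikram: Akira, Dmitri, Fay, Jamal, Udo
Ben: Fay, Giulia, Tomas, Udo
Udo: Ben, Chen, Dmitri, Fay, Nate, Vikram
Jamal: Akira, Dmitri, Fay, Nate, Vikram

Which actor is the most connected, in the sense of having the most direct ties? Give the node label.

Fay

Degrees — Akira:5, Ben:4, Chen:4, Dmitri:6, Fay:7, Giulia:1, Jamal:5, Nate:4, Tomas:1, Udo:6, Vikram:5.
The maximum is 7, attained only by Fay.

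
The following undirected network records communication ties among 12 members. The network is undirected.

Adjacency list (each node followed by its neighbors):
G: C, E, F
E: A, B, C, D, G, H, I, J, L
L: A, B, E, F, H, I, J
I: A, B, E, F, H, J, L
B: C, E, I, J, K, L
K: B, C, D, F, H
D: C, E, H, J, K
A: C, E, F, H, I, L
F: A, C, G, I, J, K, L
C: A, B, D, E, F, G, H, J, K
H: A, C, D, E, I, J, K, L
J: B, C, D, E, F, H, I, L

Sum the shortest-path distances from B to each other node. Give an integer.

16

Distances from B: A:2, C:1, D:2, E:1, F:2, G:2, H:2, I:1, J:1, K:1, L:1.
Sum = 2 + 1 + 2 + 1 + 2 + 2 + 2 + 1 + 1 + 1 + 1 = 16.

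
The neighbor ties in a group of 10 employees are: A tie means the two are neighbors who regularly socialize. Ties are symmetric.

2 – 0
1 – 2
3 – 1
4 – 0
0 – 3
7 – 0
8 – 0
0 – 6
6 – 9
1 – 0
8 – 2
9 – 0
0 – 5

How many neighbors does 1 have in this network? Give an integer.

1 is directly tied to 0, 2, and 3. That is 3 neighbors, so the degree of 1 is 3.

3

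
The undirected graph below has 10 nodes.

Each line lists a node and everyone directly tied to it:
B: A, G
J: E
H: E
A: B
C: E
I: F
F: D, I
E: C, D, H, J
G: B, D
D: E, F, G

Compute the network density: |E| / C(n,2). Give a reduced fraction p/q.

There are 9 edges and 10 nodes, so the maximum possible is C(10,2) = 45.
Density = 9/45 = 1/5.

1/5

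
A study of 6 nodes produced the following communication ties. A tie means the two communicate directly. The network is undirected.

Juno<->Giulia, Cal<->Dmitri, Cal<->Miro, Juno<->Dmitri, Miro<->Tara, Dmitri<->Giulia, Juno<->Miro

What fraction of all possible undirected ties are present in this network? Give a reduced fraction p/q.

7/15

There are 7 edges and 6 nodes, so the maximum possible is C(6,2) = 15.
Density = 7/15.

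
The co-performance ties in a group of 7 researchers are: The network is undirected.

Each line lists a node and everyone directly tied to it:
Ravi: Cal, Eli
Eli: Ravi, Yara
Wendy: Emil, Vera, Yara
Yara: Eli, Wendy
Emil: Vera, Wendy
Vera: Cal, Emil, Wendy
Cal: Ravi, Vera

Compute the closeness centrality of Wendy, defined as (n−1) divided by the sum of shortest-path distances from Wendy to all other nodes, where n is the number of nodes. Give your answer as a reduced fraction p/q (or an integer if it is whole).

Distances from Wendy: Cal:2, Eli:2, Emil:1, Ravi:3, Vera:1, Yara:1. Sum = 10.
n = 7, so closeness = 6/10 = 3/5.

3/5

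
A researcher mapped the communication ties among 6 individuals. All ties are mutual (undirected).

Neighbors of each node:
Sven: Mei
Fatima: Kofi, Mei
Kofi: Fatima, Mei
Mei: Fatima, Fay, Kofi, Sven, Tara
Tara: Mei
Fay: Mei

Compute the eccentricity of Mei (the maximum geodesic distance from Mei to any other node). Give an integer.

Distances from Mei: Fatima:1, Fay:1, Kofi:1, Sven:1, Tara:1.
The largest is 1 (to Kofi, Fatima, Sven, Fay, and Tara), so the eccentricity of Mei is 1.

1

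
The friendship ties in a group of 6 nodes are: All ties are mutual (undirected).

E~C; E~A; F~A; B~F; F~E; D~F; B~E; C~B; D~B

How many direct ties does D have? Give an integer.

2

D is directly tied to B and F. That is 2 neighbors, so the degree of D is 2.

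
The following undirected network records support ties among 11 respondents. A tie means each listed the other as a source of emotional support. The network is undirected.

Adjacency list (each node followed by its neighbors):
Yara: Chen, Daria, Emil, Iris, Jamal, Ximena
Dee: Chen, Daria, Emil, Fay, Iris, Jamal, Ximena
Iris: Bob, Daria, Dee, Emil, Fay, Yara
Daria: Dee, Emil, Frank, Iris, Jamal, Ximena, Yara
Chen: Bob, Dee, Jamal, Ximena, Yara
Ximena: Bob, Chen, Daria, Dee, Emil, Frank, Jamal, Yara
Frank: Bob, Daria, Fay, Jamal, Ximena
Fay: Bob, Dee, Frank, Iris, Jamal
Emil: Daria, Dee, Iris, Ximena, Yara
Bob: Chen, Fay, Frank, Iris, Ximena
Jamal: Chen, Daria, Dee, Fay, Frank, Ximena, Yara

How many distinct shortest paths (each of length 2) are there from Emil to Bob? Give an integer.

2

The shortest distance is 2. The length-2 paths are: Emil–Iris–Bob; Emil–Ximena–Bob.
That gives 2 distinct shortest paths.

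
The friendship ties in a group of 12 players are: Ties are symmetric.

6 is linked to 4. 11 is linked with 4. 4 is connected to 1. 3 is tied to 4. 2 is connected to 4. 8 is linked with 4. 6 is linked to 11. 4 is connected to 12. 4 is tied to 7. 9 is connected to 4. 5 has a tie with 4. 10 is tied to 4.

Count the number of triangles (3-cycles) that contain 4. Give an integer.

4's neighbors: 1, 2, 3, 5, 6, 7, 8, 9, 10, 11, and 12.
Neighbor pairs that are themselves tied: 4–6–11. Each forms one triangle with 4, for 1 in total.

1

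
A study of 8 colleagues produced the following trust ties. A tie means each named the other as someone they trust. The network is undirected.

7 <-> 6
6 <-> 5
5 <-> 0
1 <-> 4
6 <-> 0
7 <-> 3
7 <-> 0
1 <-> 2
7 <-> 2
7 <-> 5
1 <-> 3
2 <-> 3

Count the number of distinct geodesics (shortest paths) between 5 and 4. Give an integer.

2

The shortest distance is 4. The length-4 paths are: 5–7–3–1–4; 5–7–2–1–4.
That gives 2 distinct shortest paths.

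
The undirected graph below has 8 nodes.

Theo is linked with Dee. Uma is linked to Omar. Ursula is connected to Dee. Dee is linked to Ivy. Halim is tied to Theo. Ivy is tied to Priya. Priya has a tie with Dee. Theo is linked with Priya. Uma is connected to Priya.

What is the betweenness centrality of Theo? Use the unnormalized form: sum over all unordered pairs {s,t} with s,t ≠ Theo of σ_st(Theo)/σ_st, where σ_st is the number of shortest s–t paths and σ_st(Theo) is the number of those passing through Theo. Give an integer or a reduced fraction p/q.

Pairs whose geodesics pass through Theo — Dee–Halim: 1; Halim–Ivy: 2/2; Halim–Priya: 1; Halim–Omar: 1; Halim–Uma: 1; Halim–Ursula: 1.
All other pairs contribute 0.
Summing the contributions gives betweenness(Theo) = 6.

6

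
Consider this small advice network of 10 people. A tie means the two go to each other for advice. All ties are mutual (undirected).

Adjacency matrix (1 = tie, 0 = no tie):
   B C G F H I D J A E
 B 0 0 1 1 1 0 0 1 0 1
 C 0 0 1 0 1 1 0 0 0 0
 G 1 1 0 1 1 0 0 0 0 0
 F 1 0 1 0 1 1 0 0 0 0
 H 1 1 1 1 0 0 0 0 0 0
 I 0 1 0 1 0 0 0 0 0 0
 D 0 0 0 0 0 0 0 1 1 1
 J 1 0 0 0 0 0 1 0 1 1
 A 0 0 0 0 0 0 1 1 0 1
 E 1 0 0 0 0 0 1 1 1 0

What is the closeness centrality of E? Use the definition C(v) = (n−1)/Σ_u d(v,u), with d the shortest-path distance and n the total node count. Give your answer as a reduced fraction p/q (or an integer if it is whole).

9/16

Distances from E: A:1, B:1, C:3, D:1, F:2, G:2, H:2, I:3, J:1. Sum = 16.
n = 10, so closeness = 9/16.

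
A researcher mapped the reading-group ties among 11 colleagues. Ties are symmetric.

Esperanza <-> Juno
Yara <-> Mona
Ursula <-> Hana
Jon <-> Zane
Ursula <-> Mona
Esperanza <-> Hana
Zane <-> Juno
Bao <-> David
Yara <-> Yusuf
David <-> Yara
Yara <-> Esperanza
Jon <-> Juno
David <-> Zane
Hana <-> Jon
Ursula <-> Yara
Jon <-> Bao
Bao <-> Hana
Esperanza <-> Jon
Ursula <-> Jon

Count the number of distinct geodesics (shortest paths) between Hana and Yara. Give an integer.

2

The shortest distance is 2. The length-2 paths are: Hana–Esperanza–Yara; Hana–Ursula–Yara.
That gives 2 distinct shortest paths.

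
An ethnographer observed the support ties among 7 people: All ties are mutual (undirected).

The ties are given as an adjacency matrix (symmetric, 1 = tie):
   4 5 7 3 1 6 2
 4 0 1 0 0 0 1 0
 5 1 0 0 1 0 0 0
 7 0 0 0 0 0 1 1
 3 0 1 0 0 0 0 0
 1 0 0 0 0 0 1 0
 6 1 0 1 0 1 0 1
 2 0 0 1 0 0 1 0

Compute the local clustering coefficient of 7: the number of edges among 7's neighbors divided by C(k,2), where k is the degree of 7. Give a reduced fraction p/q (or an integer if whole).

7's neighbors: 2 and 6 (k = 2).
Possible neighbor pairs: C(2,2) = 1. Edges among them: 2–6 → e = 1.
Clustering(7) = 1/1.

1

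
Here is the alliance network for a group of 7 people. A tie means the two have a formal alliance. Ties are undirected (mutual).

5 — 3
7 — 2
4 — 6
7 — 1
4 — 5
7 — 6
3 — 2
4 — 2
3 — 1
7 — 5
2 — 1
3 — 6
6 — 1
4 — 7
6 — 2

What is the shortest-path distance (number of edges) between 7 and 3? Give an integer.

2

One shortest route is 7 – 6 – 3, which uses 2 edges, and 7 and 3 are not directly tied, so nothing shorter exists. So d(7,3) = 2.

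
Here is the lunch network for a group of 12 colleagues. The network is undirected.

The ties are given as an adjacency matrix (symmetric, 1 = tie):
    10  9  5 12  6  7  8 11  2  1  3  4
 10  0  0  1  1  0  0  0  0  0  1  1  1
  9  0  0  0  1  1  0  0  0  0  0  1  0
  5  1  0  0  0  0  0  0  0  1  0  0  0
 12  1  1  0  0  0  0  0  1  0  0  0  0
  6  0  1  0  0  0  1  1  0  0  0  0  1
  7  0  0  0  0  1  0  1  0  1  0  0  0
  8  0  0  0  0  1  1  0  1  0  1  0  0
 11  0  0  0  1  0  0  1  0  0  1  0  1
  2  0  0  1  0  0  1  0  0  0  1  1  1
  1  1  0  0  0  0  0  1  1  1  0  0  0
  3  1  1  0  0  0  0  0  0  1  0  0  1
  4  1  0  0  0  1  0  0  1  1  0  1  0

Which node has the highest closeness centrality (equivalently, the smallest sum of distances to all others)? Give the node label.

Farness (sum of distances to all others) for each node — 1:19, 2:18, 3:19, 4:17, 5:24, 6:19, 7:21, 8:20, 9:21, 10:18, 11:19, 12:21.
The smallest farness is 17, for 4, so 4 has the highest closeness.

4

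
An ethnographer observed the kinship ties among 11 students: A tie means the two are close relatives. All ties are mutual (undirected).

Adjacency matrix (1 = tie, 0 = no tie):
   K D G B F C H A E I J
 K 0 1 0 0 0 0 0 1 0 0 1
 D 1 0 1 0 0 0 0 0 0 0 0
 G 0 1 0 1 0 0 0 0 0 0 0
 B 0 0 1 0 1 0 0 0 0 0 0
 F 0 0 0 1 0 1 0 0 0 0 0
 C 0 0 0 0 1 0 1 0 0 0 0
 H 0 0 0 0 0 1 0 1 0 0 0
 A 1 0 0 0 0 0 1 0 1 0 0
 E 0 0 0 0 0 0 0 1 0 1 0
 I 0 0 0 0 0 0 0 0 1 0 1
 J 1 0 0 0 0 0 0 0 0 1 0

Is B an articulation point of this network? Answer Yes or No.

Even without B, every remaining node can still reach every other (the residual graph is connected), so B is not a cut vertex.

No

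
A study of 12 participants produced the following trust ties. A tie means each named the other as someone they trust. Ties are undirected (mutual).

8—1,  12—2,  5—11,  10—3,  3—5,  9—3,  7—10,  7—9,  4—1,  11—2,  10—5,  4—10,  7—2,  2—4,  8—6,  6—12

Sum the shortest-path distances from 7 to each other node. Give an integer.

23

Distances from 7: 1:3, 2:1, 3:2, 4:2, 5:2, 6:3, 8:4, 9:1, 10:1, 11:2, 12:2.
Sum = 3 + 1 + 2 + 2 + 2 + 3 + 4 + 1 + 1 + 2 + 2 = 23.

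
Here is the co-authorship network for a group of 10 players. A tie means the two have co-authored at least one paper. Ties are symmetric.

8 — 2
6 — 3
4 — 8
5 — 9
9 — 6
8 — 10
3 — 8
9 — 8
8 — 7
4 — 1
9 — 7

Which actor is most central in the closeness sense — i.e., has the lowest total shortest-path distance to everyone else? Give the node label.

Farness (sum of distances to all others) for each node — 1:26, 2:20, 3:18, 4:18, 5:23, 6:21, 7:17, 8:12, 9:15, 10:20.
The smallest farness is 12, for 8, so 8 has the highest closeness.

8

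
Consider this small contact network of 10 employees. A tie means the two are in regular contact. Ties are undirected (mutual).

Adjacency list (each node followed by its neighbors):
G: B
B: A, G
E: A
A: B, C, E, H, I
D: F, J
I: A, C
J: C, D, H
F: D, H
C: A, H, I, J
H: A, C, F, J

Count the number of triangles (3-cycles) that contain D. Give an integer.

D's neighbors are F and J, but none of them are tied to each other, so no triangle contains D.

0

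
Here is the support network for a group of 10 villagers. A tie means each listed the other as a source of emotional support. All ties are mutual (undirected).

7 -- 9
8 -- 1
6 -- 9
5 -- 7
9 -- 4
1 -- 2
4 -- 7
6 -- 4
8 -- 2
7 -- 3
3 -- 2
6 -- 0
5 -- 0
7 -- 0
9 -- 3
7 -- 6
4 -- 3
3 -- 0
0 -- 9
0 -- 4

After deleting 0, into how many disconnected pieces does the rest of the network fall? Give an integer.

0's neighbors (3, 4, 5, 6, 7, and 9) remain reachable from one another through other ties, so the rest of the network stays in one piece.

1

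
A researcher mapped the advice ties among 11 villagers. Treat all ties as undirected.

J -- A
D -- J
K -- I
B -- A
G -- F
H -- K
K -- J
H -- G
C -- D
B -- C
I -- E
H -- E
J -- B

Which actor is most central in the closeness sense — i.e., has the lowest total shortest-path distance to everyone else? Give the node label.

Farness (sum of distances to all others) for each node — A:27, B:26, C:33, D:27, E:29, F:38, G:29, H:22, I:26, J:20, K:19.
The smallest farness is 19, for K, so K has the highest closeness.

K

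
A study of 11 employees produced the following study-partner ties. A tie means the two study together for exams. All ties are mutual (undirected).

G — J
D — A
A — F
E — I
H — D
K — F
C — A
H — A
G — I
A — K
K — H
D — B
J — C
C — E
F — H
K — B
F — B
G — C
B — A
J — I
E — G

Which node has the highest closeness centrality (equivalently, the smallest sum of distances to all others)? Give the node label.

Farness (sum of distances to all others) for each node — A:15, B:21, C:16, D:22, E:22, F:21, G:21, H:21, I:28, J:22, K:21.
The smallest farness is 15, for A, so A has the highest closeness.

A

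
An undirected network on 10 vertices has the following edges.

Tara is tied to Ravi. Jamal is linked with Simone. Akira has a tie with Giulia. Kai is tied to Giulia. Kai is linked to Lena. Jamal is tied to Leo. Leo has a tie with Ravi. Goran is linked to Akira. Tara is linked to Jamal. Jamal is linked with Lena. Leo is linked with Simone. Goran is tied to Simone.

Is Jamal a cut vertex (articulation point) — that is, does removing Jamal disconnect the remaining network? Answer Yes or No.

Even without Jamal, every remaining node can still reach every other (the residual graph is connected), so Jamal is not a cut vertex.

No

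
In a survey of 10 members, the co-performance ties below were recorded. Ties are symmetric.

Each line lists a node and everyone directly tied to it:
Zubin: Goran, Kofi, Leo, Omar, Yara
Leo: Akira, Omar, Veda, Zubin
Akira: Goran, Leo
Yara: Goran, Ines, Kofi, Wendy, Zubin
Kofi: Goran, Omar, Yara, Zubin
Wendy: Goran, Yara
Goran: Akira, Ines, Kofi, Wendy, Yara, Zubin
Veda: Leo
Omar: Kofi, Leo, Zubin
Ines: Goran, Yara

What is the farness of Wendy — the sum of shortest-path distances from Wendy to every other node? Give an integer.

Distances from Wendy: Akira:2, Goran:1, Ines:2, Kofi:2, Leo:3, Omar:3, Veda:4, Yara:1, Zubin:2.
Sum = 2 + 1 + 2 + 2 + 3 + 3 + 4 + 1 + 2 = 20.

20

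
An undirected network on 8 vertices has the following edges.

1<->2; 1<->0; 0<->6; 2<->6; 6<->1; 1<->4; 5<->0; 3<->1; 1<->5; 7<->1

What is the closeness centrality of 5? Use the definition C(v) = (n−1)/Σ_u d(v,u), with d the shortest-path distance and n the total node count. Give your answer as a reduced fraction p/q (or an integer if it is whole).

Distances from 5: 0:1, 1:1, 2:2, 3:2, 4:2, 6:2, 7:2. Sum = 12.
n = 8, so closeness = 7/12.

7/12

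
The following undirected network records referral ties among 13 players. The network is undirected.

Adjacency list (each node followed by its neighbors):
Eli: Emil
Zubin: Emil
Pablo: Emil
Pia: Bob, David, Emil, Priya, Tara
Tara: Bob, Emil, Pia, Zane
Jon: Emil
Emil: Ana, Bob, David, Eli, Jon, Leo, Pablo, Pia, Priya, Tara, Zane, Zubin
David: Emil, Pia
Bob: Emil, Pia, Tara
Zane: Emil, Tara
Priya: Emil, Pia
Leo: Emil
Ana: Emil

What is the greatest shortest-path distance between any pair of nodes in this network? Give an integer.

2

Eccentricity of each node (its greatest distance to any other): Ana:2, Bob:2, David:2, Eli:2, Emil:1, Jon:2, Leo:2, Pablo:2, Pia:2, Priya:2, Tara:2, Zane:2, Zubin:2.
The maximum eccentricity is 2, realized for instance by the pair Tara–Leo via Tara – Emil – Leo. So the diameter is 2.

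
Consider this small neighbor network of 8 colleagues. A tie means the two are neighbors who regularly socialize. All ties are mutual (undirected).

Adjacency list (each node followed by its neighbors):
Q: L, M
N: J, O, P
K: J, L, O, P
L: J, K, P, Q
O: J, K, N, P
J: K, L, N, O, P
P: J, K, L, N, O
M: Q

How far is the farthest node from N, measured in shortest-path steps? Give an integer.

4

Distances from N: J:1, K:2, L:2, M:4, O:1, P:1, Q:3.
The largest is 4 (to M), so the eccentricity of N is 4.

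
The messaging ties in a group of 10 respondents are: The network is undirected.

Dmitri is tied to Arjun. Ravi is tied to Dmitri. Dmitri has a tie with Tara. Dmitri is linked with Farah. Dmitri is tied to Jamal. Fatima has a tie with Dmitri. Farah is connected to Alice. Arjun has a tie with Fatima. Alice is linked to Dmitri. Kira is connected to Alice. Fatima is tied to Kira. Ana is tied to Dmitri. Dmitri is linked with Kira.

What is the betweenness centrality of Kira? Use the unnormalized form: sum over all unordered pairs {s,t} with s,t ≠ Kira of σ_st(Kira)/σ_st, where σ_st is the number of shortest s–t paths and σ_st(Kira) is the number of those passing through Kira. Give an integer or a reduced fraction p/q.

1/2

Pairs whose geodesics pass through Kira — Fatima–Alice: 1/2.
All other pairs contribute 0.
Summing the contributions gives betweenness(Kira) = 1/2.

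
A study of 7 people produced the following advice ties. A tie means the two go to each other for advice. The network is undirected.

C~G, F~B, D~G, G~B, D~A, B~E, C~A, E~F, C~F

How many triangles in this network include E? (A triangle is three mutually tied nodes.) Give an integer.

1

E's neighbors: B and F.
Neighbor pairs that are themselves tied: E–B–F. Each forms one triangle with E, for 1 in total.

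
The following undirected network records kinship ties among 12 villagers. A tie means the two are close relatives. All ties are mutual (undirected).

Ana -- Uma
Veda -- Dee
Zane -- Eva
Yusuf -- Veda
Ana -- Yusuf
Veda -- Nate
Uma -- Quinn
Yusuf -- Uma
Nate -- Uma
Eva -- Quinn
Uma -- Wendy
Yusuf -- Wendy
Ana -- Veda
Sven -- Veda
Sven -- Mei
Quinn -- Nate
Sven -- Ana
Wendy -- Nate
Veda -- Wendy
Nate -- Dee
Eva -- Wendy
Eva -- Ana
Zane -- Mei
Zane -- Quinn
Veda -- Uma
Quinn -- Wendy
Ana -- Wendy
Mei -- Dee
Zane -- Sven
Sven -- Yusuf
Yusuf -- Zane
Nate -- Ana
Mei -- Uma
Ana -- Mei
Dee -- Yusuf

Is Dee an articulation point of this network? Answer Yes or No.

No

Even without Dee, every remaining node can still reach every other (the residual graph is connected), so Dee is not a cut vertex.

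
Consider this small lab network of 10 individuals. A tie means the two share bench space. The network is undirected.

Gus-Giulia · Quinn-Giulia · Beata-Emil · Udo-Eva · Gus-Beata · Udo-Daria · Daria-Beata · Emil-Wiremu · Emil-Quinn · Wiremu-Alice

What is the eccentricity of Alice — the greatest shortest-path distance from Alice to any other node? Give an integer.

Distances from Alice: Beata:3, Daria:4, Emil:2, Eva:6, Giulia:4, Gus:4, Quinn:3, Udo:5, Wiremu:1.
The largest is 6 (to Eva), so the eccentricity of Alice is 6.

6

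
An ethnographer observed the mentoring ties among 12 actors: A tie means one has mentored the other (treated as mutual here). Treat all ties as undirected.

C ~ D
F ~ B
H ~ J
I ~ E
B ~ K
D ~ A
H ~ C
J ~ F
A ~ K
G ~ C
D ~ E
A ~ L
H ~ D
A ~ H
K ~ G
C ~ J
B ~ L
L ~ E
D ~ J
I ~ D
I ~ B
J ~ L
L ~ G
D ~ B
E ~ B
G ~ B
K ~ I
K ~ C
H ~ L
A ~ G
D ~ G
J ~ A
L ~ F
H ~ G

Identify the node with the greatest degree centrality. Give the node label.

D

Degrees — A:6, B:7, C:5, D:8, E:4, F:3, G:7, H:6, I:4, J:6, K:5, L:7.
The maximum is 8, attained only by D.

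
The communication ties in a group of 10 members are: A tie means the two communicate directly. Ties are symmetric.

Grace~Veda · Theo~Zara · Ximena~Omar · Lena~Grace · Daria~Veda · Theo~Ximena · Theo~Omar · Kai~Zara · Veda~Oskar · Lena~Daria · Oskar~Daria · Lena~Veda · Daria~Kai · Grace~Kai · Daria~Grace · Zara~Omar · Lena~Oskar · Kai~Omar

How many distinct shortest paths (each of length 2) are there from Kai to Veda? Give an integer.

2

The shortest distance is 2. The length-2 paths are: Kai–Grace–Veda; Kai–Daria–Veda.
That gives 2 distinct shortest paths.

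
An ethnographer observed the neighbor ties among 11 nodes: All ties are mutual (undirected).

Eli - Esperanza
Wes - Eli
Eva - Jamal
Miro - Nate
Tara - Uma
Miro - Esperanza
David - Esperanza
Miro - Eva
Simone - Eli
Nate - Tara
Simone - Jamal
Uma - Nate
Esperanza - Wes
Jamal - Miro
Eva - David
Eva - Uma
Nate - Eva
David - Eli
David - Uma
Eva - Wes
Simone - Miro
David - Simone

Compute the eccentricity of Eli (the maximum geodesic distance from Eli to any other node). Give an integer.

Distances from Eli: David:1, Esperanza:1, Eva:2, Jamal:2, Miro:2, Nate:3, Simone:1, Tara:3, Uma:2, Wes:1.
The largest is 3 (to Nate and Tara), so the eccentricity of Eli is 3.

3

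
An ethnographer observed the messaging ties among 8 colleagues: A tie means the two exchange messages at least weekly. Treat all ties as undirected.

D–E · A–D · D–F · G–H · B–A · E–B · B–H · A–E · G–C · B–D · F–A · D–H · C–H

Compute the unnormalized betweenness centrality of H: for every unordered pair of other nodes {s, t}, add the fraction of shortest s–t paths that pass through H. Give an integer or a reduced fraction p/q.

10

Pairs whose geodesics pass through H — C–D: 1; C–B: 1; C–E: 2/2; C–F: 1; C–A: 2/2; G–D: 1; G–B: 1; G–E: 2/2; G–F: 1; G–A: 2/2.
All other pairs contribute 0.
Summing the contributions gives betweenness(H) = 10.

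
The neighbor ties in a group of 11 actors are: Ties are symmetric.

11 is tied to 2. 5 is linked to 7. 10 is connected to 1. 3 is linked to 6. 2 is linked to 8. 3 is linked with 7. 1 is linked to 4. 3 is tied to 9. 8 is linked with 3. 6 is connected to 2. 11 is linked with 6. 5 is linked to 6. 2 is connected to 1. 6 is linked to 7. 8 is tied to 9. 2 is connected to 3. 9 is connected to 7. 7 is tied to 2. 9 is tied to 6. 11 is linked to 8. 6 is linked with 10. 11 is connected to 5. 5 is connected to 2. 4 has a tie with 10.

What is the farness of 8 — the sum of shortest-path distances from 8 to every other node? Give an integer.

18

Distances from 8: 1:2, 2:1, 3:1, 4:3, 5:2, 6:2, 7:2, 9:1, 10:3, 11:1.
Sum = 2 + 1 + 1 + 3 + 2 + 2 + 2 + 1 + 3 + 1 = 18.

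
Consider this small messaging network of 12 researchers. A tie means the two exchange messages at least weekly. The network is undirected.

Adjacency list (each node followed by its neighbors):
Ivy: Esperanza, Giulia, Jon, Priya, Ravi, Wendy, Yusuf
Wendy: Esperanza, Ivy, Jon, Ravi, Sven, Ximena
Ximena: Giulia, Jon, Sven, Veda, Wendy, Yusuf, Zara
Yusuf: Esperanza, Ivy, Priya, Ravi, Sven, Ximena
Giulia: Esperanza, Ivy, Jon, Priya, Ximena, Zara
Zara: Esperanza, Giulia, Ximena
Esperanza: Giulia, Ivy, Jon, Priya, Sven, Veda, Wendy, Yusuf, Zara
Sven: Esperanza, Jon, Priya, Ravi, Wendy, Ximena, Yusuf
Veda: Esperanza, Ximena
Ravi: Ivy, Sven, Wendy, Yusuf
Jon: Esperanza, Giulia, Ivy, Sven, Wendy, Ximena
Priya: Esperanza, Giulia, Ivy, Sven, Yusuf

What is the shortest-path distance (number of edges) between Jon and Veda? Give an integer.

2

One shortest route is Jon – Ximena – Veda, which uses 2 edges, and Jon and Veda are not directly tied, so nothing shorter exists. So d(Jon,Veda) = 2.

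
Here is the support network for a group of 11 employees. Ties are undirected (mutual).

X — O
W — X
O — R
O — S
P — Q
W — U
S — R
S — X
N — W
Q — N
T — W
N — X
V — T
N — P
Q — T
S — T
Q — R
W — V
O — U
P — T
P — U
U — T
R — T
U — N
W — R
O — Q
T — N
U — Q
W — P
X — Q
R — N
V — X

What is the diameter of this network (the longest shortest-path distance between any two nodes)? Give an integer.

Eccentricity of each node (its greatest distance to any other): N:2, O:2, P:2, Q:2, R:2, S:2, T:2, U:2, V:2, W:2, X:2.
The maximum eccentricity is 2, realized for instance by the pair R–X via R – Q – X. So the diameter is 2.

2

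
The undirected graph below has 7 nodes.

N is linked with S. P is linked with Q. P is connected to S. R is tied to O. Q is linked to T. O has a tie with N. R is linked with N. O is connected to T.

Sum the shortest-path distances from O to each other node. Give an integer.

10

Distances from O: N:1, P:3, Q:2, R:1, S:2, T:1.
Sum = 1 + 3 + 2 + 1 + 2 + 1 = 10.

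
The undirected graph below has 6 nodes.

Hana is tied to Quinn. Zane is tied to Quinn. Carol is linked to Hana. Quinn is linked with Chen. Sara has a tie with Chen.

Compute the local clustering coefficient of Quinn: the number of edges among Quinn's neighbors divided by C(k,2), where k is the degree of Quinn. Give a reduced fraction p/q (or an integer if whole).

0

Quinn's neighbors: Chen, Hana, and Zane (k = 3).
Possible neighbor pairs: C(3,2) = 3. Edges among them: none → e = 0.
Clustering(Quinn) = 0/3 = 0.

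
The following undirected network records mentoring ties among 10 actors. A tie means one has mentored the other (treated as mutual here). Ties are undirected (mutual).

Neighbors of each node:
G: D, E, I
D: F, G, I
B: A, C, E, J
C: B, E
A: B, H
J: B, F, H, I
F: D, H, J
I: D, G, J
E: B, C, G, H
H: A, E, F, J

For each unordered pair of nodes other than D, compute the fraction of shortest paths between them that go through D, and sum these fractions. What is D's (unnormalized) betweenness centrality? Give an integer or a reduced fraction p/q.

3/2

Pairs whose geodesics pass through D — I–F: 1/2; G–F: 1.
All other pairs contribute 0.
Summing the contributions gives betweenness(D) = 3/2.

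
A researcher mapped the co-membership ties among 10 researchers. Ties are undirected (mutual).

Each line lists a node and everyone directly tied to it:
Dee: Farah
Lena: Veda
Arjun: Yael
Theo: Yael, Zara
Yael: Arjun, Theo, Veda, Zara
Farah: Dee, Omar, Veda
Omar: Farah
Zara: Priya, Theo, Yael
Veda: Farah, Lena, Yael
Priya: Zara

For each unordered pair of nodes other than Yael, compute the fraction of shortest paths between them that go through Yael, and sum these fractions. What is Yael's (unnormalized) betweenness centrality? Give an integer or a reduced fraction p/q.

23

Pairs whose geodesics pass through Yael — Theo–Dee: 1; Theo–Omar: 1; Theo–Arjun: 1; Theo–Veda: 1; Theo–Lena: 1; Theo–Farah: 1; Priya–Dee: 1; Priya–Omar: 1; Priya–Arjun: 1; Priya–Veda: 1; Priya–Lena: 1; Priya–Farah: 1; Dee–Arjun: 1; Dee–Zara: 1 … (+9 more pairs).
All other pairs contribute 0.
Summing the contributions gives betweenness(Yael) = 23.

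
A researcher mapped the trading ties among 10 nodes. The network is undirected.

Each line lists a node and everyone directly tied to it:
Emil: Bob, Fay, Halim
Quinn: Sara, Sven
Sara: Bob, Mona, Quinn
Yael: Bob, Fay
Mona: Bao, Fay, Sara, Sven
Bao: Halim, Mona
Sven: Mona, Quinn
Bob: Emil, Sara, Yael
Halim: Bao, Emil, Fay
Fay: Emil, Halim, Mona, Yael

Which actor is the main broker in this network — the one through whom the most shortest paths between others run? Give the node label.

Unnormalized betweenness of each node: Bao:26/15, Bob:151/30, Emil:38/15, Fay:247/30, Halim:5/2, Mona:389/30, Quinn:1, Sara:38/5, Sven:19/10, Yael:1/2.
Mona has the largest value, 389/30, making it the main broker — the node through which the most shortest paths run.

Mona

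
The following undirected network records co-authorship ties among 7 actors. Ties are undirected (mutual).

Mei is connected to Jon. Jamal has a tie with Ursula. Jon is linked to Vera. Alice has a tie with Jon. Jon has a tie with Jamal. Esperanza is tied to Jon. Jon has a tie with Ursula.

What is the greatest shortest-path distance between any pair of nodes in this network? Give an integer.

2

Eccentricity of each node (its greatest distance to any other): Alice:2, Esperanza:2, Jamal:2, Jon:1, Mei:2, Ursula:2, Vera:2.
The maximum eccentricity is 2, realized for instance by the pair Jamal–Vera via Jamal – Jon – Vera. So the diameter is 2.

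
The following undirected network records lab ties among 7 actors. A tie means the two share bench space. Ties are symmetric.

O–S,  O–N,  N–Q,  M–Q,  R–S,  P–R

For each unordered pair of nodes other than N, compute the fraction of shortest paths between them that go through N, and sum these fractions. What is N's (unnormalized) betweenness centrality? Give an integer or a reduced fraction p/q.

Pairs whose geodesics pass through N — Q–O: 1; Q–R: 1; Q–P: 1; Q–S: 1; M–O: 1; M–R: 1; M–P: 1; M–S: 1.
All other pairs contribute 0.
Summing the contributions gives betweenness(N) = 8.

8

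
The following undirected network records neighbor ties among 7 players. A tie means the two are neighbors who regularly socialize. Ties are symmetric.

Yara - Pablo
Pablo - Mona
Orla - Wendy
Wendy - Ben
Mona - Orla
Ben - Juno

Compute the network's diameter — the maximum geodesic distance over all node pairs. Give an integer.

6

Eccentricity of each node (its greatest distance to any other): Ben:5, Juno:6, Mona:4, Orla:3, Pablo:5, Wendy:4, Yara:6.
The maximum eccentricity is 6, realized for instance by the pair Juno–Yara via Juno – Ben – Wendy – Orla – Mona – Pablo – Yara. So the diameter is 6.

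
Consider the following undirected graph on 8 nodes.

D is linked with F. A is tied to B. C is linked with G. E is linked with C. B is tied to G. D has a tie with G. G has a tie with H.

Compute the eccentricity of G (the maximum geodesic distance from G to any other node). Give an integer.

2

Distances from G: A:2, B:1, C:1, D:1, E:2, F:2, H:1.
The largest is 2 (to F, E, and A), so the eccentricity of G is 2.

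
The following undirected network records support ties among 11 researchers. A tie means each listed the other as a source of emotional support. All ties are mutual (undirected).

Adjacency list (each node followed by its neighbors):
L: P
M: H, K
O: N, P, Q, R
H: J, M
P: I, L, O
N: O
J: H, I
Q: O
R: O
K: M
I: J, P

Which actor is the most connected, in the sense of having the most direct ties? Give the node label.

Degrees — H:2, I:2, J:2, K:1, L:1, M:2, N:1, O:4, P:3, Q:1, R:1.
The maximum is 4, attained only by O.

O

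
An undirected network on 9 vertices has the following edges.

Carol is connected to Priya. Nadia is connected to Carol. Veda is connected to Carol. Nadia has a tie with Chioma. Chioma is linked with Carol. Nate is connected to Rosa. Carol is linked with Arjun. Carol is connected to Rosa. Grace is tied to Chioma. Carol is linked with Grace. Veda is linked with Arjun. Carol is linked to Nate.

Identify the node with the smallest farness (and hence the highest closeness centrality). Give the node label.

Farness (sum of distances to all others) for each node — Arjun:14, Carol:8, Chioma:13, Grace:14, Nadia:14, Nate:14, Priya:15, Rosa:14, Veda:14.
The smallest farness is 8, for Carol, so Carol has the highest closeness.

Carol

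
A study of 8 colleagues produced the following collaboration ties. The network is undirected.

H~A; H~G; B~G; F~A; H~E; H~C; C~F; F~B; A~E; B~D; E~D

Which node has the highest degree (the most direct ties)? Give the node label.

Degrees — A:3, B:3, C:2, D:2, E:3, F:3, G:2, H:4.
The maximum is 4, attained only by H.

H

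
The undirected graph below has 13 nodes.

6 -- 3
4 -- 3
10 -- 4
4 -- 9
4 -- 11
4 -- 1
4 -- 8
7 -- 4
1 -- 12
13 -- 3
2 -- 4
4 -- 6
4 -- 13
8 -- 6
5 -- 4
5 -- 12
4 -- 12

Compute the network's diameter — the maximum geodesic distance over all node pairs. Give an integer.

Eccentricity of each node (its greatest distance to any other): 1:2, 2:2, 3:2, 4:1, 5:2, 6:2, 7:2, 8:2, 9:2, 10:2, 11:2, 12:2, 13:2.
The maximum eccentricity is 2, realized for instance by the pair 3–1 via 3 – 4 – 1. So the diameter is 2.

2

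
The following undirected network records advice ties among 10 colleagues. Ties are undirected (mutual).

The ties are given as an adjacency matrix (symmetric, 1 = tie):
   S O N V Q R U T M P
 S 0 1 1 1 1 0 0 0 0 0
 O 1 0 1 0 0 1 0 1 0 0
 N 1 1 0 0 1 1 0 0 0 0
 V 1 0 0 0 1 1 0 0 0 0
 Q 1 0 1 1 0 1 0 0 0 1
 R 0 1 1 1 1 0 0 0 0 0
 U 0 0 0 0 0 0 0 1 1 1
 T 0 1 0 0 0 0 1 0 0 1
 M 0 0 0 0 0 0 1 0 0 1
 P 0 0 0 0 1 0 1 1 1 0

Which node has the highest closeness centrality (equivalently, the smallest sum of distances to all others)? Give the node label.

Q

Farness (sum of distances to all others) for each node — M:21, N:16, O:15, P:14, Q:13, R:16, S:16, T:16, U:19, V:18.
The smallest farness is 13, for Q, so Q has the highest closeness.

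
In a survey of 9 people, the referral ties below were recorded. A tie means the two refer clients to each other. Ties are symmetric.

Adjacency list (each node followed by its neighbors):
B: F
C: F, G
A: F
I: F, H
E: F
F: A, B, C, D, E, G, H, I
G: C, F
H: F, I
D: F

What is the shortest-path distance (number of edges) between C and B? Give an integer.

One shortest route is C – F – B, which uses 2 edges, and C and B are not directly tied, so nothing shorter exists. So d(C,B) = 2.

2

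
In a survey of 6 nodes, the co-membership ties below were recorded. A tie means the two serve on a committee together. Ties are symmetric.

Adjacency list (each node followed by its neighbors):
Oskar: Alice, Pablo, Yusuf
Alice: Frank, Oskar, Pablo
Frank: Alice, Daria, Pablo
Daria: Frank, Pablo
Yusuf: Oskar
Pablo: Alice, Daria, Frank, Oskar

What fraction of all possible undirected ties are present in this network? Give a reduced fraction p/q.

8/15

There are 8 edges and 6 nodes, so the maximum possible is C(6,2) = 15.
Density = 8/15.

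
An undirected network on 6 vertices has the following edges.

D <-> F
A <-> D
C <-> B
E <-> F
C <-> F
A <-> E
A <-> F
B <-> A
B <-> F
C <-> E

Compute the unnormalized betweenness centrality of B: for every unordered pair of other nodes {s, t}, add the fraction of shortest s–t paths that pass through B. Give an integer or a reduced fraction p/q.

1/3

Pairs whose geodesics pass through B — C–A: 1/3.
All other pairs contribute 0.
Summing the contributions gives betweenness(B) = 1/3.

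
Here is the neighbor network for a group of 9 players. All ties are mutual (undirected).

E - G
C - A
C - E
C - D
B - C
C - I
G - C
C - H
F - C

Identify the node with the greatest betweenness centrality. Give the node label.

C

Unnormalized betweenness of each node: A:0, B:0, C:27, D:0, E:0, F:0, G:0, H:0, I:0.
C has the largest value, 27, making it the main broker — the node through which the most shortest paths run.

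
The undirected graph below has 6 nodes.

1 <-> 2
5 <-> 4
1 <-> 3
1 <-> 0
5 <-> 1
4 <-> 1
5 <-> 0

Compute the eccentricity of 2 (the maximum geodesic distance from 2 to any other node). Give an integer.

2

Distances from 2: 0:2, 1:1, 3:2, 4:2, 5:2.
The largest is 2 (to 5, 0, 4, and 3), so the eccentricity of 2 is 2.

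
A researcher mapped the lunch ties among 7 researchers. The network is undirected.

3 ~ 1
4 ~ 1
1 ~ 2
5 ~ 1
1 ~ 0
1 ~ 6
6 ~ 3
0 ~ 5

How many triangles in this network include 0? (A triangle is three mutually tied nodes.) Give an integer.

0's neighbors: 1 and 5.
Neighbor pairs that are themselves tied: 0–1–5. Each forms one triangle with 0, for 1 in total.

1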